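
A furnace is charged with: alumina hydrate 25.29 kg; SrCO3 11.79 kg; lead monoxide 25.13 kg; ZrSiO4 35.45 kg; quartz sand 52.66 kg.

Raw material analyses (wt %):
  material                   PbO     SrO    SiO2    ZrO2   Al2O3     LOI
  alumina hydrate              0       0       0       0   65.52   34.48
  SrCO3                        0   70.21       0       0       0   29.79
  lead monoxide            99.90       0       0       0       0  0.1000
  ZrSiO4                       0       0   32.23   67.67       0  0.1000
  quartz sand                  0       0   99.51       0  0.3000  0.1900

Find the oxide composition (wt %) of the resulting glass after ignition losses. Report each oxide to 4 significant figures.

Full float precision is carried at every stage — the intermediate values are rounded to four significant digits as shown. A single rounding yields each reported value — derived quantities are recomputed in full float precision (glass mass, yield, the five compositions, ignition loss, totals) using the weight values per 137.9 kg of glass, exactly as printed in question or answer.
Oxide-by-oxide delivered mass:
  PbO: 25.13·0.9990 = 25.10 kg
  SrO: 11.79·0.7021 = 8.278 kg
  SiO2: 35.45·0.3223 + 52.66·0.9951 = 63.83 kg
  ZrO2: 35.45·0.6767 = 23.99 kg
  Al2O3: 25.29·0.6552 + 52.66·0.003000 = 16.73 kg
LOI: 25.29·0.3448 + 11.79·0.2979 + 25.13·0.001000 + 35.45·0.001000 + 52.66·0.001900 = 12.39 kg
Resulting glass, batch − LOI: 150.3 − 12.39 = 137.9 kg (the oxide masses sum to this)
oxide / glass × 100 gives the wt %

Glass mass = 137.9 kg (batch 150.3 − LOI 12.39).
Composition: PbO 18.20%, SrO 6.002%, SiO2 46.28%, ZrO2 17.39%, Al2O3 12.13%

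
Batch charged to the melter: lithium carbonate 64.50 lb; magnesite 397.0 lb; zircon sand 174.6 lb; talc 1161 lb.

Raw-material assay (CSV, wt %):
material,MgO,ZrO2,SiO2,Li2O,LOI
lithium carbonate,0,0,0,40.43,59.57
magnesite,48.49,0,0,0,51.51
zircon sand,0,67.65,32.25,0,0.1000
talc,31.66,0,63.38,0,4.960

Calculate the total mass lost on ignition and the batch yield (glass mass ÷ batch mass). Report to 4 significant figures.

The whole derivation carries exact precision in all steps; values along the way are printed with 4-significant-digit rounding within the worked lines — a single rounding completes every reported figure; all derived quantities, which include the yield, totals, four oxide percentages, LOI, glass mass, are re-derived in exact precision, as they appear in the question or the answer, starting from the weights per 1496 lb of glass.
Ignition loss by material:
  lithium carbonate: 64.50 × 0.5957 = 38.42 lb
  magnesite: 397.0 × 0.5151 = 204.5 lb
  zircon sand: 174.6 × 0.001000 = 0.1746 lb
  talc: 1161 × 0.04960 = 57.59 lb
Total LOI = 300.7 lb
Glass = batch − LOI = 1797 − 300.7 = 1496 lb

LOI loss = 300.7 lb; glass = 1496 lb; yield = 83.27%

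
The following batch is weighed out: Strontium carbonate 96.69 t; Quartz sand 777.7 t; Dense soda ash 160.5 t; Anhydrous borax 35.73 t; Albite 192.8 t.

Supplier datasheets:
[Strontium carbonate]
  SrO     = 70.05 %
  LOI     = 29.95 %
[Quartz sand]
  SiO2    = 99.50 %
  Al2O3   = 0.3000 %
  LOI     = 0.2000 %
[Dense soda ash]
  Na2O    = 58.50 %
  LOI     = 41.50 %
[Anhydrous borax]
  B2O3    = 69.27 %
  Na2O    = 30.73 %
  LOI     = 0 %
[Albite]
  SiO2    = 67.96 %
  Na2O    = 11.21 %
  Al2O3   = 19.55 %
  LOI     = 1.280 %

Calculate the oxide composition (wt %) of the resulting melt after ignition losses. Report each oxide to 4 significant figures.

Mid-chain values appear (rounded to 4 significant digits) as written; full float precision is maintained through every step — exactly one rounding goes into each reported value — derived quantities are computed from the weighed amounts on 1164 t of glass at full precision (five oxide percentages, the yield, totals, net glass mass, ignition loss), exactly as shown in question or answer.
What the batch supplies per oxide:
  SrO: 96.69·0.7005 = 67.73 t
  B2O3: 35.73·0.6927 = 24.75 t
  SiO2: 777.7·0.9950 + 192.8·0.6796 = 904.8 t
  Na2O: 160.5·0.5850 + 35.73·0.3073 + 192.8·0.1121 = 126.5 t
  Al2O3: 777.7·0.003000 + 192.8·0.1955 = 40.03 t
LOI: 96.69·0.2995 + 777.7·0.002000 + 160.5·0.4150 + 192.8·0.01280 = 99.59 t
Glass mass = batch − LOI = 1263 − 99.59 = 1164 t (= Σ oxide masses)
each wt % is 100 × oxide ÷ glass

Glass mass = 1164 t (batch 1263 − LOI 99.59).
Composition: SrO 5.820%, B2O3 2.127%, SiO2 77.75%, Na2O 10.87%, Al2O3 3.439%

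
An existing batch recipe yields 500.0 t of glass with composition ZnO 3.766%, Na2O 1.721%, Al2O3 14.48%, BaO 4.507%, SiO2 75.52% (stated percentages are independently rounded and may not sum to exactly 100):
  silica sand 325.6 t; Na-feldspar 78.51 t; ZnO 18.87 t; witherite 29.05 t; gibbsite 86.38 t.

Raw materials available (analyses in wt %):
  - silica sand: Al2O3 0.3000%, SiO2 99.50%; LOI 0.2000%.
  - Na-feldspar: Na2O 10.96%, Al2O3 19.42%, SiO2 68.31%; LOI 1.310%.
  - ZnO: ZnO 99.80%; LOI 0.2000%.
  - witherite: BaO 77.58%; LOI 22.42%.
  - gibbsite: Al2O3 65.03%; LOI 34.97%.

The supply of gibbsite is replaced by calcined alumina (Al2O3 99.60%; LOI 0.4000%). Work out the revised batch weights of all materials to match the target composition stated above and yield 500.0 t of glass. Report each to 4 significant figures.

Revised batch per 500.0 t glass:
  silica sand: 325.6 t
  Na-feldspar: 78.51 t
  ZnO: 18.87 t
  witherite: 29.05 t
  calcined alumina: 56.40 t
Total batch = 508.4 t; LOI loss = 8.456 t

In-progress results appear with 4-significant-figure rounding when written out; the working math carries exact precision through every step — each reported result is rounded only once; all derived quantities are carried in full float precision (five oxide percentages, yield, glass mass, ignition loss, the totals) from the batch weights per 500.0 t of glass, as they appear in either problem or answer.
Target oxide masses per 500.0 t glass:
  ZnO: 3.766% × 500.0 = 18.83 t
  Na2O: 1.721% × 500.0 = 8.605 t
  Al2O3: 14.48% × 500.0 = 72.40 t
  BaO: 4.507% × 500.0 = 22.54 t
  SiO2: 75.52% × 500.0 = 377.6 t
Sums-versus-targets review using the reported weights, at the basis given (delivered sums recover each target exact up to rounding of places):
  ZnO: 18.87·0.9980 = 18.83 t (target 18.83 t)
  Na2O: 78.51·0.1096 = 8.605 t (target 8.605 t)
  Al2O3: 325.6·0.003000 + 78.51·0.1942 + 56.40·0.9960 = 72.40 t (target 72.40 t)
  BaO: 29.05·0.7758 = 22.54 t (target 22.54 t)
  SiO2: 325.6·0.9950 + 78.51·0.6831 = 377.6 t (target 377.6 t)
Consistency of the glass mass: whole batch net of LOI = 500.0 t (the Σ of target masses is 500.0 t; versus the stated basis of 500.0 t — differing by rounding only).
Batch grand total — Σ batch = 508.4 t; LOI removed, Σ of batch·LOI: 8.456 t; the yield ratio, glass ÷ batch: 98.34%.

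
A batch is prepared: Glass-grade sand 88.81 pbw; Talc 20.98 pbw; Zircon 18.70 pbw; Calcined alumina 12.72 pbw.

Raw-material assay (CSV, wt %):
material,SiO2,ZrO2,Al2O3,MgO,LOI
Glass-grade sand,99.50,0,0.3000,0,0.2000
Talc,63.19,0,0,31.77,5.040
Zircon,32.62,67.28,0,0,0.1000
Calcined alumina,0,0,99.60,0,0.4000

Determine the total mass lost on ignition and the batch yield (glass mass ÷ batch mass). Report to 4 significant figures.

LOI loss = 1.305 pbw; glass = 139.9 pbw; yield = 99.08%

The whole derivation runs at exact precision at each step — the intermediate values are shown with 4-significant-figure rounding on the page. Each reported number receives exactly one rounding. All derived quantities, which include glass mass, the yield, the totals, ignition loss, the four compositions, are carried in full float precision, exactly as shown in either problem or answer, from the batch weights for 139.9 pbw of glass.
Ignition loss by material:
  Glass-grade sand: 88.81 × 0.002000 = 0.1776 pbw
  Talc: 20.98 × 0.05040 = 1.057 pbw
  Zircon: 18.70 × 0.001000 = 0.01870 pbw
  Calcined alumina: 12.72 × 0.004000 = 0.05088 pbw
Total LOI = 1.305 pbw
Glass = batch − LOI = 141.2 − 1.305 = 139.9 pbw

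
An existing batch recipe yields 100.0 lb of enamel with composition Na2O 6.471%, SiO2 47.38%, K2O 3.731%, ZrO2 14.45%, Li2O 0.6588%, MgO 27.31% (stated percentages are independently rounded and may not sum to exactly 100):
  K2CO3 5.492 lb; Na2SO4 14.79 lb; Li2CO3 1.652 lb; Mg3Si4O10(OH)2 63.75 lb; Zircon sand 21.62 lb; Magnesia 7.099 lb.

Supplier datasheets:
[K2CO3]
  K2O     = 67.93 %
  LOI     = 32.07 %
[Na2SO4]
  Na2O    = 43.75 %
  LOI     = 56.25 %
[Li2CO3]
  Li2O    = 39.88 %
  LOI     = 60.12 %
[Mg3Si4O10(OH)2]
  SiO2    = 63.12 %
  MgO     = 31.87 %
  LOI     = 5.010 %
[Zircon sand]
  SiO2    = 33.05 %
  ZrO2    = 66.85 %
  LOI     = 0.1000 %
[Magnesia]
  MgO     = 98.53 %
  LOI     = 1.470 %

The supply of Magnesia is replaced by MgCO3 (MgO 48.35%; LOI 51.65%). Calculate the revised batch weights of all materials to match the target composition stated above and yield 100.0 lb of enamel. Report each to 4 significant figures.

Revised batch per 100.0 lb enamel:
  K2CO3: 5.492 lb
  Na2SO4: 14.79 lb
  Li2CO3: 1.652 lb
  Mg3Si4O10(OH)2: 63.75 lb
  Zircon sand: 21.62 lb
  MgCO3: 14.47 lb
Total batch = 121.8 lb; LOI loss = 21.76 lb

The whole derivation runs at exact precision throughout — mid-chain values are shown, with 4-significant-digit rounding, as written — exactly one rounding is applied to each reported value — the derived quantities, including six oxide percentages, the yield, LOI, net glass mass, the totals, are carried from the batch weights per 100.0 lb of glass at exact precision, precisely as stated by problem or answer.
Target oxide masses per 100.0 lb enamel:
  Na2O: 6.471% × 100.0 = 6.471 lb
  SiO2: 47.38% × 100.0 = 47.38 lb
  K2O: 3.731% × 100.0 = 3.731 lb
  ZrO2: 14.45% × 100.0 = 14.45 lb
  Li2O: 0.6588% × 100.0 = 0.6588 lb
  MgO: 27.31% × 100.0 = 27.31 lb
Per-oxide balance check given the weights on record, for the quoted basis mass (each sum matches its target mass exact up to rounding of places):
  Na2O: 14.79·0.4375 = 6.471 lb (target 6.471 lb)
  SiO2: 63.75·0.6312 + 21.62·0.3305 = 47.38 lb (target 47.38 lb)
  K2O: 5.492·0.6793 = 3.731 lb (target 3.731 lb)
  ZrO2: 21.62·0.6685 = 14.45 lb (target 14.45 lb)
  Li2O: 1.652·0.3988 = 0.6588 lb (target 0.6588 lb)
  MgO: 63.75·0.3187 + 14.47·0.4835 = 27.31 lb (target 27.31 lb)
Auditing the glass mass value: batch total minus LOI = 100.0 lb (summing oxide targets gives 100.0 lb; stated basis 100.0 lb — any gap is answer rounding).
Total batch = Σ batch = 121.8 lb; the LOI term Σ batch·LOI equals 21.76 lb; glass ÷ batch gives a yield of 82.13%.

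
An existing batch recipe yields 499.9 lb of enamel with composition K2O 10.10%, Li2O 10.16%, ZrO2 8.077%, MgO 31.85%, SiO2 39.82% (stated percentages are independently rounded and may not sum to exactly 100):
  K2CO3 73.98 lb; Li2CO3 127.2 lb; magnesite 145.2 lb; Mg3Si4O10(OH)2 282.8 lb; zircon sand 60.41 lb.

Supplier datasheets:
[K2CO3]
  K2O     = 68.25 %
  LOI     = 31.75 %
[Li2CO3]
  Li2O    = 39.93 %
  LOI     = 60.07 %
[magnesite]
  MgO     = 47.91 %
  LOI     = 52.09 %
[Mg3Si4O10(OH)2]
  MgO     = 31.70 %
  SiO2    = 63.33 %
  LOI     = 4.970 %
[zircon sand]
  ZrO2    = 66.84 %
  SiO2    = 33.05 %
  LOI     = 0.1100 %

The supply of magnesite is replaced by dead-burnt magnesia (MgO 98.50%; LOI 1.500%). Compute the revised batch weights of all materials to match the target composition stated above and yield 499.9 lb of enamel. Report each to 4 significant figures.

Revised batch per 499.9 lb enamel:
  K2CO3: 73.98 lb
  Li2CO3: 127.2 lb
  dead-burnt magnesia: 70.63 lb
  Mg3Si4O10(OH)2: 282.8 lb
  zircon sand: 60.41 lb
Total batch = 615.0 lb; LOI loss = 115.1 lb

The intermediate values are printed with 4-significant-digit rounding in the working — all internal work holds full float precision end to end. A single rounding yields every reported figure; all derived quantities (ignition loss, the totals, glass mass, the yield, five oxide percentages) are computed at full float precision starting from the weights for 499.9 lb of glass precisely as stated by question or answer.
Per-oxide target masses for 499.9 lb enamel:
  K2O: 10.10% × 499.9 = 50.49 lb
  Li2O: 10.16% × 499.9 = 50.79 lb
  ZrO2: 8.077% × 499.9 = 40.38 lb
  MgO: 31.85% × 499.9 = 159.2 lb
  SiO2: 39.82% × 499.9 = 199.1 lb
A balance pass over the oxides, working from each reported weight, relative to the basis at hand (every target is met by its sum once rounding is allowed for):
  K2O: 73.98·0.6825 = 50.49 lb (target 50.49 lb)
  Li2O: 127.2·0.3993 = 50.79 lb (target 50.79 lb)
  ZrO2: 60.41·0.6684 = 40.38 lb (target 40.38 lb)
  MgO: 70.63·0.9850 + 282.8·0.3170 = 159.2 lb (target 159.2 lb)
  SiO2: 282.8·0.6333 + 60.41·0.3305 = 199.1 lb (target 199.1 lb)
The glass-mass cross-check: batch Σ − ignition loss = 499.9 lb (summing oxide targets gives 499.9 lb; stated basis 499.9 lb — deltas are rounding alone).
Adding the batch up: Σ batch = 615.0 lb; loss to ignition Σ batch·LOI = 115.1 lb; yield = glass ÷ total batch = 81.29%.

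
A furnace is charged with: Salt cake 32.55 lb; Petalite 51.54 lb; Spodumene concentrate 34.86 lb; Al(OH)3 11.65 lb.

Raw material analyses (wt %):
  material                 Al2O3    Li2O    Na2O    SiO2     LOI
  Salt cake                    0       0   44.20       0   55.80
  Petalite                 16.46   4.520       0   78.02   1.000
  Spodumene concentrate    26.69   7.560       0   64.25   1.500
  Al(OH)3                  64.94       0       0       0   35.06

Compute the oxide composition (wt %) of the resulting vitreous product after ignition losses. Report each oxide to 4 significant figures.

Glass mass = 107.3 lb (batch 130.6 − LOI 23.29).
Composition: Al2O3 23.63%, Li2O 4.627%, Na2O 13.41%, SiO2 58.34%

Each numeric step holds exact precision through every step. Intermediates are printed with 4-significant-digit rounding when written out. Each reported number is rounded just once — all derived quantities, including the four compositions, the yield, net glass mass, the totals, LOI, are carried starting from the weights per 107.3 lb of glass in full precision precisely as stated by problem or answer.
Delivered oxide masses:
  Al2O3: 51.54·0.1646 + 34.86·0.2669 + 11.65·0.6494 = 25.35 lb
  Li2O: 51.54·0.04520 + 34.86·0.07560 = 4.965 lb
  Na2O: 32.55·0.4420 = 14.39 lb
  SiO2: 51.54·0.7802 + 34.86·0.6425 = 62.61 lb
LOI: 32.55·0.5580 + 51.54·0.01000 + 34.86·0.01500 + 11.65·0.3506 = 23.29 lb
Resulting glass, batch − LOI: 130.6 − 23.29 = 107.3 lb (consistent with Σ oxide mass)
oxide / glass × 100 gives the wt %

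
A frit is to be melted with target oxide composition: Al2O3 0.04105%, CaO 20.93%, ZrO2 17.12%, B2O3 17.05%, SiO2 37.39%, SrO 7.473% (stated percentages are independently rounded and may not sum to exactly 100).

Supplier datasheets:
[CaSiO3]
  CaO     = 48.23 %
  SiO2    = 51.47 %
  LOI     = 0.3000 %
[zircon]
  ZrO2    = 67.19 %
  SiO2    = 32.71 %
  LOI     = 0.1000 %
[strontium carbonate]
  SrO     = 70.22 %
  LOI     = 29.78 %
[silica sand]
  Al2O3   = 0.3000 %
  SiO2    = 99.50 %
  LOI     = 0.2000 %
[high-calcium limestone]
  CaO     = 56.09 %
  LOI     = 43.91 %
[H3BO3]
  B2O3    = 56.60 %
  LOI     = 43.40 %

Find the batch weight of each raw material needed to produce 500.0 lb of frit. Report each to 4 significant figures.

Batch per 500.0 lb frit:
  CaSiO3: 150.0 lb
  zircon: 127.4 lb
  strontium carbonate: 53.21 lb
  silica sand: 68.42 lb
  high-calcium limestone: 57.60 lb
  H3BO3: 150.6 lb
Total batch = 607.2 lb; LOI loss = 107.2 lb; yield = 82.34%

The working math runs at exact precision from start to finish — values along the way are displayed (rounded to four significant digits) when written out — a single rounding completes every reported figure — all derived quantities are recomputed at full float precision (totals, LOI, six oxide percentages, net glass mass, yield) starting from the weights on 500.0 lb of glass as given in problem or answer.
Target masses of each oxide per 500.0 lb frit:
  Al2O3: 0.04105% × 500.0 = 0.2052 lb
  CaO: 20.93% × 500.0 = 104.6 lb
  ZrO2: 17.12% × 500.0 = 85.60 lb
  B2O3: 17.05% × 500.0 = 85.25 lb
  SiO2: 37.39% × 500.0 = 187.0 lb
  SrO: 7.473% × 500.0 = 37.36 lb
A balance pass over the oxides, from the weights as reported, for the quoted basis mass (delivered sums recover each target within answer rounding):
  Al2O3: 68.42·0.003000 = 0.2053 lb (target 0.2052 lb)
  CaO: 150.0·0.4823 + 57.60·0.5609 = 104.7 lb (target 104.6 lb)
  ZrO2: 127.4·0.6719 = 85.60 lb (target 85.60 lb)
  B2O3: 150.6·0.5660 = 85.24 lb (target 85.25 lb)
  SiO2: 150.0·0.5147 + 127.4·0.3271 + 68.42·0.9950 = 187.0 lb (target 187.0 lb)
  SrO: 53.21·0.7022 = 37.36 lb (target 37.36 lb)
Glass mass check: batch Σ − ignition loss = 500.0 lb (the Σ of target masses is 500.0 lb; against the stated basis, 500.0 lb — any gap is answer rounding).
Summing the batch: Σ batch = 607.2 lb; Σ batch·LOI gives LOI loss = 107.2 lb; yield, glass over the total, = 82.34%.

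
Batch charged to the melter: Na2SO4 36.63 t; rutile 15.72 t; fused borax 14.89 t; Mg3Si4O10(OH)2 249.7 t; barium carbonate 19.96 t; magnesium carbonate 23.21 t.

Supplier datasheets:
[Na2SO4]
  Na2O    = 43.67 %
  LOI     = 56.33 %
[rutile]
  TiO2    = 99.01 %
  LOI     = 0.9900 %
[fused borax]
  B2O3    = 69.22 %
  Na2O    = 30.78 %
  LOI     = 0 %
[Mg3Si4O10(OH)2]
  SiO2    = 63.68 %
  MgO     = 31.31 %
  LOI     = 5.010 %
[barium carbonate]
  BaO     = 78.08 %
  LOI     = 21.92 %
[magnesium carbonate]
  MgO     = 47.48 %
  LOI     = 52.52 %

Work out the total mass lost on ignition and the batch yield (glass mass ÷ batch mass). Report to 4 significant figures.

Working values appear, rounded to 4 significant figures, in the working — all arithmetic carries full precision from start to finish — every reported number is rounded a single time — the derived quantities are re-derived at exact precision (the yield, totals, six oxide percentages, net glass mass, ignition loss) starting from the weights on 310.2 t of glass, as given in either problem or answer.
Material-by-material LOI:
  Na2SO4: 36.63 × 0.5633 = 20.63 t
  rutile: 15.72 × 0.009900 = 0.1556 t
  fused borax: 14.89 × 0 = 0 t
  Mg3Si4O10(OH)2: 249.7 × 0.05010 = 12.51 t
  barium carbonate: 19.96 × 0.2192 = 4.375 t
  magnesium carbonate: 23.21 × 0.5252 = 12.19 t
Total LOI = 49.86 t
Glass = batch − LOI = 360.1 − 49.86 = 310.2 t

LOI loss = 49.86 t; glass = 310.2 t; yield = 86.15%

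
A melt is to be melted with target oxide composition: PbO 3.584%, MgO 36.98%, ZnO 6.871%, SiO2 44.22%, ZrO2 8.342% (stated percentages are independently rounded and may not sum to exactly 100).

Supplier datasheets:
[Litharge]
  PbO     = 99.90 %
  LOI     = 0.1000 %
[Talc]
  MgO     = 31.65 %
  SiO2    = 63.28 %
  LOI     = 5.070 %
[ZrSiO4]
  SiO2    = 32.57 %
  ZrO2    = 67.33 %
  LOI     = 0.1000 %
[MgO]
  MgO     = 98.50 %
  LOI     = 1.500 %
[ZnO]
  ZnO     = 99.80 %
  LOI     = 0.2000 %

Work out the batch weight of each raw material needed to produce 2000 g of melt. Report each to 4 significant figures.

Batch per 2000 g melt:
  Litharge: 71.75 g
  Talc: 1270 g
  ZrSiO4: 247.8 g
  MgO: 342.8 g
  ZnO: 137.7 g
Total batch = 2070 g; LOI loss = 70.13 g; yield = 96.61%

Full precision is maintained all the way through; intermediates appear (rounded to four significant digits) at each printed step. Every reported result takes a single rounding; all derived quantities, including LOI, glass mass, five oxide percentages, the totals, the yield, are computed using the weight values on 2000 g of glass in full precision as set out in the problem or the answer.
Oxide-by-oxide targets in 2000 g melt:
  PbO: 3.584% × 2000 = 71.68 g
  MgO: 36.98% × 2000 = 739.6 g
  ZnO: 6.871% × 2000 = 137.4 g
  SiO2: 44.22% × 2000 = 884.4 g
  ZrO2: 8.342% × 2000 = 166.8 g
A balance pass over the oxides, on the weights just shown, versus the basis set out (each sum matches its target mass up to rounding of the answer):
  PbO: 71.75·0.9990 = 71.68 g (target 71.68 g)
  MgO: 1270·0.3165 + 342.8·0.9850 = 739.6 g (target 739.6 g)
  ZnO: 137.7·0.9980 = 137.4 g (target 137.4 g)
  SiO2: 1270·0.6328 + 247.8·0.3257 = 884.4 g (target 884.4 g)
  ZrO2: 247.8·0.6733 = 166.8 g (target 166.8 g)
Glass mass check: batch Σ − ignition loss = 2000 g (per-oxide target masses sum to 2000 g; basis as stated: 2000 g — gaps are rounding artifacts).
Summing the batch: Σ batch = 2070 g; LOI loss = Σ batch·LOI = 70.13 g; yield, glass over the total, = 96.61%.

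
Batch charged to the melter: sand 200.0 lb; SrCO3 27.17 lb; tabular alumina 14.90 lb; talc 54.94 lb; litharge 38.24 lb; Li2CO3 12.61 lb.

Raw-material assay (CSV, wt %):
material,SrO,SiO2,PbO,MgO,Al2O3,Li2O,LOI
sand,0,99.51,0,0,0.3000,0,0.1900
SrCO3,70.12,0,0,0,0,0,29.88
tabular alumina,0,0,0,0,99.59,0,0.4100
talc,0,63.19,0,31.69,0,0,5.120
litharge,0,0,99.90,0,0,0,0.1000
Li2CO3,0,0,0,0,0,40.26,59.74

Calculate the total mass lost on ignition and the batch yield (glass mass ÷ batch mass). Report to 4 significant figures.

In-progress results appear, with 4-significant-figure rounding, as written — all arithmetic carries exact precision at every stage — every reported number is rounded once only; all derived quantities are rebuilt in full precision (the yield, ignition loss, the six compositions, the totals, glass mass) from the batch weights per 328.9 lb of glass, exactly as printed in either problem or answer.
LOI of each material in turn:
  sand: 200.0 × 0.001900 = 0.3800 lb
  SrCO3: 27.17 × 0.2988 = 8.118 lb
  tabular alumina: 14.90 × 0.004100 = 0.06109 lb
  talc: 54.94 × 0.05120 = 2.813 lb
  litharge: 38.24 × 0.001000 = 0.03824 lb
  Li2CO3: 12.61 × 0.5974 = 7.533 lb
Total LOI = 18.94 lb
Glass = batch − LOI = 347.9 − 18.94 = 328.9 lb

LOI loss = 18.94 lb; glass = 328.9 lb; yield = 94.55%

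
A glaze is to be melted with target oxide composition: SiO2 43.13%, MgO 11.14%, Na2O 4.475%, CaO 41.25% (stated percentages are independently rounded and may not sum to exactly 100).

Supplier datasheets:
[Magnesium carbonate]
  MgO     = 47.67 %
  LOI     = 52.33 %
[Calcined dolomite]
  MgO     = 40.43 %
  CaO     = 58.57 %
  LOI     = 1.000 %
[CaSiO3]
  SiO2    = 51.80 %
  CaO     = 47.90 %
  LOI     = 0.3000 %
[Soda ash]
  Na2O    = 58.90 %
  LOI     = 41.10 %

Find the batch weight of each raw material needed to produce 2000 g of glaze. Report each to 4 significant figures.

The working math keeps full float precision through the solve — in-progress results are printed rounded to 4 significant digits on the page — every reported figure is rounded just once. The derived quantities are rebuilt from the weighed amounts on 2000 g of glass in exact precision (glass mass, yield, four oxide percentages, LOI, the totals) as given in the problem or the answer.
The oxide mass targets at 2000 g glaze:
  SiO2: 43.13% × 2000 = 862.6 g
  MgO: 11.14% × 2000 = 222.8 g
  Na2O: 4.475% × 2000 = 89.50 g
  CaO: 41.25% × 2000 = 825.0 g
Sums-versus-targets review from the weights as reported, for the quoted basis mass (summed amounts equal target values modulo rounding of the values):
  SiO2: 1665·0.5180 = 862.5 g (target 862.6 g)
  MgO: 427.8·0.4767 + 46.69·0.4043 = 222.8 g (target 222.8 g)
  Na2O: 152.0·0.5890 = 89.53 g (target 89.50 g)
  CaO: 46.69·0.5857 + 1665·0.4790 = 824.9 g (target 825.0 g)
Mass balance on the glass: Σ batch − LOI loss = 2000 g (targets for the oxides total 2000 g; with the basis standing at 2000 g — a pure rounding effect).
Whole-batch sum: Σ batch = 2291 g; LOI removed, Σ of batch·LOI: 291.8 g; glass ÷ batch gives a yield of 87.27%.

Batch per 2000 g glaze:
  Magnesium carbonate: 427.8 g
  Calcined dolomite: 46.69 g
  CaSiO3: 1665 g
  Soda ash: 152.0 g
Total batch = 2291 g; LOI loss = 291.8 g; yield = 87.27%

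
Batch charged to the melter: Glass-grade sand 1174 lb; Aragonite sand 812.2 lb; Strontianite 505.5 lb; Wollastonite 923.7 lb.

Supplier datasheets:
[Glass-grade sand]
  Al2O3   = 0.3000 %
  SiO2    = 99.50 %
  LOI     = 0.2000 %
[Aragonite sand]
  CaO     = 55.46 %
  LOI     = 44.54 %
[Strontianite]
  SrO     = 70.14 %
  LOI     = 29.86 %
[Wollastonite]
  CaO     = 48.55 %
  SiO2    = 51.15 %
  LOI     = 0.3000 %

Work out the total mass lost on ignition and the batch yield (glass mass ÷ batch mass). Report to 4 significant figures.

Working values are shown rounded to 4 significant figures on the page — all arithmetic keeps exact precision in all steps. Each reported number is rounded exactly once; all derived quantities are computed starting from the weights at 2898 lb of glass at exact precision (yield, the totals, net glass mass, ignition loss, the four compositions), as set out in the question or the answer.
Ignition loss by material:
  Glass-grade sand: 1174 × 0.002000 = 2.348 lb
  Aragonite sand: 812.2 × 0.4454 = 361.8 lb
  Strontianite: 505.5 × 0.2986 = 150.9 lb
  Wollastonite: 923.7 × 0.003000 = 2.771 lb
Total LOI = 517.8 lb
Glass = batch − LOI = 3415 − 517.8 = 2898 lb

LOI loss = 517.8 lb; glass = 2898 lb; yield = 84.84%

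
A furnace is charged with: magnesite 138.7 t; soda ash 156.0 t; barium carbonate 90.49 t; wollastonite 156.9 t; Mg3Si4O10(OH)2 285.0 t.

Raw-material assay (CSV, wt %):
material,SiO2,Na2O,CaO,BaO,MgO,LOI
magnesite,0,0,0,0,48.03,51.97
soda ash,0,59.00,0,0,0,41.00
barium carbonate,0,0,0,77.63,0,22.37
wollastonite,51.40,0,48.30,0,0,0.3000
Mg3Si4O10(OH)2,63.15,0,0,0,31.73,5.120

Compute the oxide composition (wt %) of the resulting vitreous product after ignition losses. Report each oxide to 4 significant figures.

Glass mass = 655.7 t (batch 827.1 − LOI 171.3).
Composition: SiO2 39.74%, Na2O 14.04%, CaO 11.56%, BaO 10.71%, MgO 23.95%

The intermediate values are displayed, with 4-significant-figure rounding, at each printed step — the whole derivation holds exact precision all the way through — every reported result is rounded only once. The derived quantities (five oxide percentages, glass mass, LOI, the yield, totals) are recomputed from the batch weights at 655.7 t of glass in full precision, as given in the problem or answer text.
Oxide masses out of the charge:
  SiO2: 156.9·0.5140 + 285.0·0.6315 = 260.6 t
  Na2O: 156.0·0.5900 = 92.04 t
  CaO: 156.9·0.4830 = 75.78 t
  BaO: 90.49·0.7763 = 70.25 t
  MgO: 138.7·0.4803 + 285.0·0.3173 = 157.0 t
LOI: 138.7·0.5197 + 156.0·0.4100 + 90.49·0.2237 + 156.9·0.003000 + 285.0·0.05120 = 171.3 t
Glass mass = batch − LOI = 827.1 − 171.3 = 655.7 t (= the summed oxide contributions)
wt % = oxide mass / glass mass × 100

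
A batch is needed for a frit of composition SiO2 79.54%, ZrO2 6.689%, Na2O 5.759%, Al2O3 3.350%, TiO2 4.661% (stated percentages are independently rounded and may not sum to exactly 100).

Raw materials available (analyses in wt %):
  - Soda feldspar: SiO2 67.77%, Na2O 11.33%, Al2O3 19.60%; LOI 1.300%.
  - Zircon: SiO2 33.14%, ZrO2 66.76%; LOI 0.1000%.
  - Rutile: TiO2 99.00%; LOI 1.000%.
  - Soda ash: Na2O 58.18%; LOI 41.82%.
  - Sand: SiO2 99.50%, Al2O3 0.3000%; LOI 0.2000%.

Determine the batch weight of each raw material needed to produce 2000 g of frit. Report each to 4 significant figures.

Batch per 2000 g frit:
  Soda feldspar: 321.7 g
  Zircon: 200.4 g
  Rutile: 94.16 g
  Soda ash: 135.3 g
  Sand: 1313 g
Total batch = 2065 g; LOI loss = 64.53 g; yield = 96.87%

All arithmetic carries full float precision at every stage; working values are shown, with 4-significant-digit rounding, when written out; each reported figure is rounded only once — all derived quantities are computed at full float precision (glass mass, the totals, yield, the five compositions, LOI) starting from the weights for 2000 g of glass as written in the question or the answer.
Target oxide masses per 2000 g frit:
  SiO2: 79.54% × 2000 = 1591 g
  ZrO2: 6.689% × 2000 = 133.8 g
  Na2O: 5.759% × 2000 = 115.2 g
  Al2O3: 3.350% × 2000 = 67.00 g
  TiO2: 4.661% × 2000 = 93.22 g
Oxide-by-oxide audit with the batch weights as given, relative to the basis at hand (oxide sums agree with the targets exact up to rounding of places):
  SiO2: 321.7·0.6777 + 200.4·0.3314 + 1313·0.9950 = 1591 g (target 1591 g)
  ZrO2: 200.4·0.6676 = 133.8 g (target 133.8 g)
  Na2O: 321.7·0.1133 + 135.3·0.5818 = 115.2 g (target 115.2 g)
  Al2O3: 321.7·0.1960 + 1313·0.003000 = 66.99 g (target 67.00 g)
  TiO2: 94.16·0.9900 = 93.22 g (target 93.22 g)
Glass-mass sanity pass: batch Σ − ignition loss = 2000 g (summing oxide targets gives 2000 g; stated basis 2000 g — gaps are rounding artifacts).
Batch grand total — Σ batch = 2065 g; LOI removed, Σ of batch·LOI: 64.53 g; as yield: glass ÷ batch → 96.87%.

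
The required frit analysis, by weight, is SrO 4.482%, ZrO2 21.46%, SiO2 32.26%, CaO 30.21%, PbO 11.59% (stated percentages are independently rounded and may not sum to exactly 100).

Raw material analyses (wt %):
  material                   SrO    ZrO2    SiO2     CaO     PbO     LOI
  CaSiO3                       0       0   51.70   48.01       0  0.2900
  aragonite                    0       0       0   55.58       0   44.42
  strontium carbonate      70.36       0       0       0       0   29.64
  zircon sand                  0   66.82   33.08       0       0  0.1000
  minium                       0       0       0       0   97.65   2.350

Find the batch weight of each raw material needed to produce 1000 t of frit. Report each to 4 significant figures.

Batch per 1000 t frit:
  CaSiO3: 418.5 t
  aragonite: 182.0 t
  strontium carbonate: 63.70 t
  zircon sand: 321.2 t
  minium: 118.7 t
Total batch = 1104 t; LOI loss = 104.0 t; yield = 90.58%

Each numeric step keeps full precision in every operation; in-progress results appear, rounded to 4 significant figures, as written. Every reported number is rounded only once. All derived quantities, including the yield, the five compositions, totals, LOI, net glass mass, are computed from the weighed amounts on 1000 t of glass at exact precision exactly as printed in question or answer.
The oxide mass targets at 1000 t frit:
  SrO: 4.482% × 1000 = 44.82 t
  ZrO2: 21.46% × 1000 = 214.6 t
  SiO2: 32.26% × 1000 = 322.6 t
  CaO: 30.21% × 1000 = 302.1 t
  PbO: 11.59% × 1000 = 115.9 t
Per-oxide balance check applying the batch weights above, against the basis in use (target by target, the sums agree inside rounding margins):
  SrO: 63.70·0.7036 = 44.82 t (target 44.82 t)
  ZrO2: 321.2·0.6682 = 214.6 t (target 214.6 t)
  SiO2: 418.5·0.5170 + 321.2·0.3308 = 322.6 t (target 322.6 t)
  CaO: 418.5·0.4801 + 182.0·0.5558 = 302.1 t (target 302.1 t)
  PbO: 118.7·0.9765 = 115.9 t (target 115.9 t)
Mass balance on the glass: batch total minus LOI = 1000 t (per-oxide target masses sum to 1000 t; versus the stated basis of 1000 t — any gap is answer rounding).
Batch grand total — Σ batch = 1104 t; LOI removed, Σ of batch·LOI: 104.0 t; glass ÷ batch gives a yield of 90.58%.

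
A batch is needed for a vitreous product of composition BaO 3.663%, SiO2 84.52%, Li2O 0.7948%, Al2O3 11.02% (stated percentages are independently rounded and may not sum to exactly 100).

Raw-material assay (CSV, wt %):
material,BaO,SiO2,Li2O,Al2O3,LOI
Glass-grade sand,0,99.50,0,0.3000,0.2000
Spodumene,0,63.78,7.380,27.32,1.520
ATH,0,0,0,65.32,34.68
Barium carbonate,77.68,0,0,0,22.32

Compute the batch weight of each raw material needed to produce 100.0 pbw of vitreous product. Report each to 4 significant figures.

Batch per 100.0 pbw vitreous product:
  Glass-grade sand: 78.04 pbw
  Spodumene: 10.77 pbw
  ATH: 12.01 pbw
  Barium carbonate: 4.715 pbw
Total batch = 105.5 pbw; LOI loss = 5.537 pbw; yield = 94.75%

Every computation maintains full precision in all steps — mid-chain values are displayed (rounded to 4 significant figures) within the worked lines. Every reported value is rounded only once; derived quantities, which include four oxide percentages, glass mass, LOI, the yield, the totals, are recomputed at full precision, as written in the problem or answer text, from the weighed amounts at 100.0 pbw of glass.
Oxide mass targets, per 100.0 pbw vitreous product:
  BaO: 3.663% × 100.0 = 3.663 pbw
  SiO2: 84.52% × 100.0 = 84.52 pbw
  Li2O: 0.7948% × 100.0 = 0.7948 pbw
  Al2O3: 11.02% × 100.0 = 11.02 pbw
Balance tally, oxide-wise, applying the batch weights above, per the basis as stated (sums match the target masses modulo rounding of the values):
  BaO: 4.715·0.7768 = 3.663 pbw (target 3.663 pbw)
  SiO2: 78.04·0.9950 + 10.77·0.6378 = 84.52 pbw (target 84.52 pbw)
  Li2O: 10.77·0.07380 = 0.7948 pbw (target 0.7948 pbw)
  Al2O3: 78.04·0.003000 + 10.77·0.2732 + 12.01·0.6532 = 11.02 pbw (target 11.02 pbw)
Glass-mass closure: the batch minus its LOI: 100.0 pbw (the targets, summed, come to 100.0 pbw; against the stated basis, 100.0 pbw — gaps are rounding artifacts).
Summing the batch: Σ batch = 105.5 pbw; loss to ignition Σ batch·LOI = 5.537 pbw; glass ÷ batch gives a yield of 94.75%.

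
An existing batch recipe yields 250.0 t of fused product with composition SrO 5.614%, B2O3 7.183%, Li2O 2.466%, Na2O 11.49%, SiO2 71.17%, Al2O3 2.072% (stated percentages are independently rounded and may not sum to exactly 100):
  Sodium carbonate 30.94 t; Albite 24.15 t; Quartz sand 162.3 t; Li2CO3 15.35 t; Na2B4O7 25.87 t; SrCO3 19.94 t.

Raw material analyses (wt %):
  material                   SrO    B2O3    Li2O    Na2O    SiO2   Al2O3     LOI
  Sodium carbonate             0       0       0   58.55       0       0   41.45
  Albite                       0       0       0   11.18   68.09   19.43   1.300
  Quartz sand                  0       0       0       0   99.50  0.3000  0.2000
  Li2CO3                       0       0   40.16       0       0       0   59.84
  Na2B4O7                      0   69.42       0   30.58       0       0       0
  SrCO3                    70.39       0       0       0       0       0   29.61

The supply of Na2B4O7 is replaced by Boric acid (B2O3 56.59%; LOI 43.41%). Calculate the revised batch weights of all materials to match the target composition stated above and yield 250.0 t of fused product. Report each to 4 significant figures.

All arithmetic holds full precision from first step to last — working values are displayed (rounded to 4 significant figures) alongside each step; each reported figure is rounded only once; all derived quantities (the totals, six oxide percentages, LOI, net glass mass, yield) are recomputed at exact precision starting from the weights on 250.0 t of glass, as written in problem or answer.
Oxide mass targets, per 250.0 t fused product:
  SrO: 5.614% × 250.0 = 14.04 t
  B2O3: 7.183% × 250.0 = 17.96 t
  Li2O: 2.466% × 250.0 = 6.165 t
  Na2O: 11.49% × 250.0 = 28.72 t
  SiO2: 71.17% × 250.0 = 177.9 t
  Al2O3: 2.072% × 250.0 = 5.180 t
Verifying the oxide balance from the weights as reported, under the basis named above (target by target, the sums agree exact up to rounding of places):
  SrO: 19.94·0.7039 = 14.04 t (target 14.04 t)
  B2O3: 31.73·0.5659 = 17.96 t (target 17.96 t)
  Li2O: 15.35·0.4016 = 6.165 t (target 6.165 t)
  Na2O: 44.45·0.5855 + 24.15·0.1118 = 28.73 t (target 28.72 t)
  SiO2: 24.15·0.6809 + 162.3·0.9950 = 177.9 t (target 177.9 t)
  Al2O3: 24.15·0.1943 + 162.3·0.003000 = 5.179 t (target 5.180 t)
Auditing the glass mass value: total charge less LOI = 250.0 t (targets for the oxides total 250.0 t; basis as stated: 250.0 t — deltas are rounding alone).
Adding the batch up: Σ batch = 297.9 t; LOI loss = Σ batch·LOI = 47.93 t; yield = glass ÷ total batch = 83.91%.

Revised batch per 250.0 t fused product:
  Sodium carbonate: 44.45 t
  Albite: 24.15 t
  Quartz sand: 162.3 t
  Li2CO3: 15.35 t
  Boric acid: 31.73 t
  SrCO3: 19.94 t
Total batch = 297.9 t; LOI loss = 47.93 t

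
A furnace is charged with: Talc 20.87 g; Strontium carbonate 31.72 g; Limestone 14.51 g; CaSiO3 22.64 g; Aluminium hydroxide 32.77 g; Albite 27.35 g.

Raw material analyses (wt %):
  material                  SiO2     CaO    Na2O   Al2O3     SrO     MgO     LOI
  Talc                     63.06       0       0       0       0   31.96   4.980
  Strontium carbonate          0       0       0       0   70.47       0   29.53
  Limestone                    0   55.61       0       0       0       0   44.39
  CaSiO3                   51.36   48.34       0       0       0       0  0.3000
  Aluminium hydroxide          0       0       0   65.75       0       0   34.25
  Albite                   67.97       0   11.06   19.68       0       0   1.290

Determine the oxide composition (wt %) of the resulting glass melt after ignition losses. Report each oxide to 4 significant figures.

Glass mass = 121.4 g (batch 149.9 − LOI 28.49).
Composition: SiO2 35.74%, CaO 15.67%, Na2O 2.492%, Al2O3 22.19%, SrO 18.42%, MgO 5.496%

All arithmetic carries full precision all the way through — intermediates are printed (rounded to four significant figures) within the worked lines — a single rounding yields every reported number; all derived quantities are rebuilt at full precision (yield, the six compositions, ignition loss, net glass mass, totals) from the weighed amounts per 121.4 g of glass, as quoted within problem or answer.
Per-oxide mass from batch:
  SiO2: 20.87·0.6306 + 22.64·0.5136 + 27.35·0.6797 = 43.38 g
  CaO: 14.51·0.5561 + 22.64·0.4834 = 19.01 g
  Na2O: 27.35·0.1106 = 3.025 g
  Al2O3: 32.77·0.6575 + 27.35·0.1968 = 26.93 g
  SrO: 31.72·0.7047 = 22.35 g
  MgO: 20.87·0.3196 = 6.670 g
LOI: 20.87·0.04980 + 31.72·0.2953 + 14.51·0.4439 + 22.64·0.003000 + 32.77·0.3425 + 27.35·0.01290 = 28.49 g
Net of LOI, the glass mass = 149.9 − 28.49 = 121.4 g (the oxide masses sum to this)
wt % = 100 × oxide mass / glass mass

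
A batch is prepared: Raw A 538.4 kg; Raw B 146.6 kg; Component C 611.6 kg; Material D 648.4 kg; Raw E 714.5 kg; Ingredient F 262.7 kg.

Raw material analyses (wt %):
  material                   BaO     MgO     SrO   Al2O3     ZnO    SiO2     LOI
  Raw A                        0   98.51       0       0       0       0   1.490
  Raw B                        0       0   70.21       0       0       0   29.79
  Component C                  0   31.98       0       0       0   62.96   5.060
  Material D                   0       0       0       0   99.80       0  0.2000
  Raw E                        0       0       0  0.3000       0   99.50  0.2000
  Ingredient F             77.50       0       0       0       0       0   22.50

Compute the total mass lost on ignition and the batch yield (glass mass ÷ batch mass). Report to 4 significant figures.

LOI loss = 144.5 kg; glass = 2778 kg; yield = 95.06%

Working values are displayed rounded off to 4 significant figures across the worked steps. All arithmetic holds full precision in every operation — exactly one rounding goes into every reported value — the derived quantities (totals, six oxide percentages, LOI, the yield, net glass mass) are rebuilt in full precision using the weight values per 2778 kg of glass, exactly as printed in the problem or the answer.
Loss on ignition, line by line:
  Raw A: 538.4 × 0.01490 = 8.022 kg
  Raw B: 146.6 × 0.2979 = 43.67 kg
  Component C: 611.6 × 0.05060 = 30.95 kg
  Material D: 648.4 × 0.002000 = 1.297 kg
  Raw E: 714.5 × 0.002000 = 1.429 kg
  Ingredient F: 262.7 × 0.2250 = 59.11 kg
Total LOI = 144.5 kg
Glass = batch − LOI = 2922 − 144.5 = 2778 kg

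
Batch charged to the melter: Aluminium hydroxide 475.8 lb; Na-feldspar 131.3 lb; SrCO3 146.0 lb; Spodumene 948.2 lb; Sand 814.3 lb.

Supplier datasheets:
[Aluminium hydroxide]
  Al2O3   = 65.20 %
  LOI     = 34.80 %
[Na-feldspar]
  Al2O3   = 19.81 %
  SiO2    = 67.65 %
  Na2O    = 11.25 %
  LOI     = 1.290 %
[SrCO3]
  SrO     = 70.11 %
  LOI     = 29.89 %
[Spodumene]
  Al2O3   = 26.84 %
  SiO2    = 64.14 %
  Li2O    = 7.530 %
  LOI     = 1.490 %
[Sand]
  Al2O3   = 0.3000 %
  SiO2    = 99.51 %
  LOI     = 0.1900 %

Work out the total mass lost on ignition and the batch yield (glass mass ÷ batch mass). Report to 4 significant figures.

All internal work maintains full precision throughout. Intermediates are shown, rounded to four significant digits, as written — exactly one rounding lands on each reported number — all derived quantities are rebuilt using the weight values per 2289 lb of glass in full precision (totals, net glass mass, yield, LOI, five oxide percentages) exactly as shown in the problem or the answer.
Material-by-material LOI:
  Aluminium hydroxide: 475.8 × 0.3480 = 165.6 lb
  Na-feldspar: 131.3 × 0.01290 = 1.694 lb
  SrCO3: 146.0 × 0.2989 = 43.64 lb
  Spodumene: 948.2 × 0.01490 = 14.13 lb
  Sand: 814.3 × 0.001900 = 1.547 lb
Total LOI = 226.6 lb
Glass = batch − LOI = 2516 − 226.6 = 2289 lb

LOI loss = 226.6 lb; glass = 2289 lb; yield = 90.99%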